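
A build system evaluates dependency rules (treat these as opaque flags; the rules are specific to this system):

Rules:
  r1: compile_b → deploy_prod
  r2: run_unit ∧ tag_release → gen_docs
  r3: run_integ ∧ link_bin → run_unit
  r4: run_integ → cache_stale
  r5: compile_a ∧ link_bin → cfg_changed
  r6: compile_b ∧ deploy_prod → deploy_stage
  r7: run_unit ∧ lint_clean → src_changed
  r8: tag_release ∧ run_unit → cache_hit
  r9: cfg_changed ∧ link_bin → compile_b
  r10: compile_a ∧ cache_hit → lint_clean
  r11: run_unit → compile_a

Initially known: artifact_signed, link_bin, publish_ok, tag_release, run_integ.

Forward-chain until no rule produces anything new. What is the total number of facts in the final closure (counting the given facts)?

16

Round 1: r3 [run_integ ∧ link_bin → run_unit]; r4 [run_integ → cache_stale]. Adds run_unit, cache_stale.
Round 2: r2 [run_unit ∧ tag_release → gen_docs]; r8 [tag_release ∧ run_unit → cache_hit]; r11 [run_unit → compile_a]. Adds gen_docs, cache_hit, compile_a.
Round 3: r5 [compile_a ∧ link_bin → cfg_changed]; r10 [compile_a ∧ cache_hit → lint_clean]. Adds cfg_changed, lint_clean.
Round 4: r7 [run_unit ∧ lint_clean → src_changed]; r9 [cfg_changed ∧ link_bin → compile_b]. Adds src_changed, compile_b.
Round 5: r1 [compile_b → deploy_prod]. Adds deploy_prod.
Round 6: r6 [compile_b ∧ deploy_prod → deploy_stage]. Adds deploy_stage.
Closure: {artifact_signed, cache_hit, cache_stale, cfg_changed, compile_a, compile_b, deploy_prod, deploy_stage, gen_docs, link_bin, lint_clean, publish_ok, run_integ, run_unit, src_changed, tag_release} — 16 facts.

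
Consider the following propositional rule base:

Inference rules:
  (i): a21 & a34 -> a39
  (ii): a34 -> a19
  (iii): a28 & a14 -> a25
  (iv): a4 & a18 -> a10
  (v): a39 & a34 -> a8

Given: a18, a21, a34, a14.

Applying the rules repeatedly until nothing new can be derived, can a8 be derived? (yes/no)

yes

[1] (i) [a21 & a34 -> a39]; (ii) [a34 -> a19]. ⇒ new: a39, a19.
[2] (v) [a39 & a34 -> a8]. ⇒ new: a8.
a8 appears in round 2, so it is derivable.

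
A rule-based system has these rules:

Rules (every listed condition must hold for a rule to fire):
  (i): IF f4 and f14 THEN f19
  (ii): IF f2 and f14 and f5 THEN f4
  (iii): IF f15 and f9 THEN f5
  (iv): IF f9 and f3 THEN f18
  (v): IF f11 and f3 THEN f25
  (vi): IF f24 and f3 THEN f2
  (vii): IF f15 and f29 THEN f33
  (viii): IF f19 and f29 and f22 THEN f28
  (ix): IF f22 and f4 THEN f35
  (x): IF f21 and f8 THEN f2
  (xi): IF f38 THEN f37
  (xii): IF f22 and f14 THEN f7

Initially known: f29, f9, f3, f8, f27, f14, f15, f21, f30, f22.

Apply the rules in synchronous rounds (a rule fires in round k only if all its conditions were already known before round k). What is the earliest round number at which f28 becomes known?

4

Round 1 — (iii), (iv), (vii), (x), (xii), derive f5, f18, f33, f2, f7.
Round 2 — (ii), derive f4.
Round 3 — (i), (ix), derive f19, f35.
Round 4 — (viii), derive f28.
f28 first appears in round 4.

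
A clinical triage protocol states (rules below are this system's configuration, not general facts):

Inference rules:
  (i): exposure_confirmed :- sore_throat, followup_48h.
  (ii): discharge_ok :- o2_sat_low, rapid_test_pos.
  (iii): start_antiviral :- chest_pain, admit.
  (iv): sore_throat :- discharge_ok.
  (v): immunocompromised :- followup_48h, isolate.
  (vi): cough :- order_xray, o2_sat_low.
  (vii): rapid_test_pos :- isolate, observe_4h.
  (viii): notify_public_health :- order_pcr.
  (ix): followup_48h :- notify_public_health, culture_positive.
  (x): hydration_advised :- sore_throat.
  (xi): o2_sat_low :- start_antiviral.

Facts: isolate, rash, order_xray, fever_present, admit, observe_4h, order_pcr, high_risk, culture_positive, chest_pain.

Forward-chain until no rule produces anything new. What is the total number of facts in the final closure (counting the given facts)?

[1] (iii) [start_antiviral :- chest_pain, admit.]; (vii) [rapid_test_pos :- isolate, observe_4h.]; (viii) [notify_public_health :- order_pcr.]. ⇒ new: start_antiviral, rapid_test_pos, notify_public_health.
[2] (ix) [followup_48h :- notify_public_health, culture_positive.]; (xi) [o2_sat_low :- start_antiviral.]. ⇒ new: followup_48h, o2_sat_low.
[3] (ii) [discharge_ok :- o2_sat_low, rapid_test_pos.]; (v) [immunocompromised :- followup_48h, isolate.]; (vi) [cough :- order_xray, o2_sat_low.]. ⇒ new: discharge_ok, immunocompromised, cough.
[4] (iv) [sore_throat :- discharge_ok.]. ⇒ new: sore_throat.
[5] (i) [exposure_confirmed :- sore_throat, followup_48h.]; (x) [hydration_advised :- sore_throat.]. ⇒ new: exposure_confirmed, hydration_advised.
Closure: {admit, chest_pain, cough, culture_positive, discharge_ok, exposure_confirmed, fever_present, followup_48h, high_risk, hydration_advised, immunocompromised, isolate, notify_public_health, o2_sat_low, observe_4h, order_pcr, order_xray, rapid_test_pos, rash, sore_throat, start_antiviral} — 21 facts.

21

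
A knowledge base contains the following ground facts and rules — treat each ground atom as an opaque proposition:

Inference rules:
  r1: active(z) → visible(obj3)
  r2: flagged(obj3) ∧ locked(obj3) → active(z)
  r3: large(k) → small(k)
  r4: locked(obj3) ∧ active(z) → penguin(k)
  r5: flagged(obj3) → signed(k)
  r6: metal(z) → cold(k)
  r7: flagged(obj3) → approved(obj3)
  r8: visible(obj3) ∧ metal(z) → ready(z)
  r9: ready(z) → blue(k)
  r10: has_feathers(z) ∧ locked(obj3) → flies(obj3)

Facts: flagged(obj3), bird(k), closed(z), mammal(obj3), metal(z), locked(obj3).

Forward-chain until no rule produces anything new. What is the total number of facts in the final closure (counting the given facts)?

Round 1: r2 [flagged(obj3) ∧ locked(obj3) → active(z)]; r5 [flagged(obj3) → signed(k)]; r6 [metal(z) → cold(k)]; r7 [flagged(obj3) → approved(obj3)]. New: active(z), signed(k), cold(k), approved(obj3).
Round 2: r1 [active(z) → visible(obj3)]; r4 [locked(obj3) ∧ active(z) → penguin(k)]. New: visible(obj3), penguin(k).
Round 3: r8 [visible(obj3) ∧ metal(z) → ready(z)]. New: ready(z).
Round 4: r9 [ready(z) → blue(k)]. New: blue(k).
Closure: {active(z), approved(obj3), bird(k), blue(k), closed(z), cold(k), flagged(obj3), locked(obj3), mammal(obj3), metal(z), penguin(k), ready(z), signed(k), visible(obj3)} — 14 facts.

14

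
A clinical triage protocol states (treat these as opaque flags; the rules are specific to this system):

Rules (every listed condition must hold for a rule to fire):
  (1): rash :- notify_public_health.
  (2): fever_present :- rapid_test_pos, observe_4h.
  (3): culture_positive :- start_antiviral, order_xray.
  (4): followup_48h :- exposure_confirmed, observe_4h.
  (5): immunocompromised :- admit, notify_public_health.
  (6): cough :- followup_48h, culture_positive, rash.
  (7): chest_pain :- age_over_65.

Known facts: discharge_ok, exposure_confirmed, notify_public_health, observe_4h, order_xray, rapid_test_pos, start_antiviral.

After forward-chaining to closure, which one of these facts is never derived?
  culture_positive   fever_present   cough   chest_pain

Round 1 — (1), (2), (3), (4), derive rash, fever_present, culture_positive, followup_48h.
Round 2 — (6), derive cough.
Derived: cough (round 2), fever_present (round 1), culture_positive (round 1). chest_pain never appears in any round.

chest_pain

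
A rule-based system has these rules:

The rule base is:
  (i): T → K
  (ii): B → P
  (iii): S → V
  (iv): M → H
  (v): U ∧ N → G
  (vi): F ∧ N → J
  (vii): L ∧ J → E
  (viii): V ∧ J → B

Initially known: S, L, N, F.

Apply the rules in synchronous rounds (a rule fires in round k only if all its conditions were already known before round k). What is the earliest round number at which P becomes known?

Round 1 fires (iii), (vi), giving V, J.
Round 2 fires (vii), (viii), giving E, B.
Round 3 fires (ii), giving P.
P first appears in round 3.

3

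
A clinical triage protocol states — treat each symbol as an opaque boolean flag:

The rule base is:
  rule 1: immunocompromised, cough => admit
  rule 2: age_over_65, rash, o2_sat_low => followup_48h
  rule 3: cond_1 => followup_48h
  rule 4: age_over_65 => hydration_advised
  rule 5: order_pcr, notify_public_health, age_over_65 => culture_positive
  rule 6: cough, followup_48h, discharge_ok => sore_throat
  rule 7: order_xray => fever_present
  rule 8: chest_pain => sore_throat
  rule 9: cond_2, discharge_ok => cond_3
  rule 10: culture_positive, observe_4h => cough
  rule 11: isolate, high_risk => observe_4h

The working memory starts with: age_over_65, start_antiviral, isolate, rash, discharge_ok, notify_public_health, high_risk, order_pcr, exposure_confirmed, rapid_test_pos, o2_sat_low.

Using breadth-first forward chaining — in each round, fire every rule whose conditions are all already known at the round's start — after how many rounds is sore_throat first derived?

3

Round 1: rule 2 [age_over_65, rash, o2_sat_low => followup_48h]; rule 4 [age_over_65 => hydration_advised]; rule 5 [order_pcr, notify_public_health, age_over_65 => culture_positive]; rule 11 [isolate, high_risk => observe_4h]. Adds followup_48h, hydration_advised, culture_positive, observe_4h.
Round 2: rule 10 [culture_positive, observe_4h => cough]. Adds cough.
Round 3: rule 6 [cough, followup_48h, discharge_ok => sore_throat]. Adds sore_throat.
sore_throat first appears in round 3.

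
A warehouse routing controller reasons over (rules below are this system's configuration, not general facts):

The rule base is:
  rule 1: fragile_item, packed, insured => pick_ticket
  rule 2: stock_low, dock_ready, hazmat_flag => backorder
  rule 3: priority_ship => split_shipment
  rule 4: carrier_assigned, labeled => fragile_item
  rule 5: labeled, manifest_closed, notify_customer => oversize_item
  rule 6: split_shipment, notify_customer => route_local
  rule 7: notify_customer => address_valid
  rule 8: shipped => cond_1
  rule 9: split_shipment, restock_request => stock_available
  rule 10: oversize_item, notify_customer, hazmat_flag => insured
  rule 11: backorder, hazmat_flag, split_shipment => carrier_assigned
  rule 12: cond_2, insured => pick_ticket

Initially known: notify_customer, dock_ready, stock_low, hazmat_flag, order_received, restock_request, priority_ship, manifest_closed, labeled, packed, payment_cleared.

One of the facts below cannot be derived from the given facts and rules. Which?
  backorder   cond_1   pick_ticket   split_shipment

Round 1: rule 2 [stock_low, dock_ready, hazmat_flag => backorder]; rule 3 [priority_ship => split_shipment]; rule 5 [labeled, manifest_closed, notify_customer => oversize_item]; rule 7 [notify_customer => address_valid]. Adds backorder, split_shipment, oversize_item, address_valid.
Round 2: rule 6 [split_shipment, notify_customer => route_local]; rule 9 [split_shipment, restock_request => stock_available]; rule 10 [oversize_item, notify_customer, hazmat_flag => insured]; rule 11 [backorder, hazmat_flag, split_shipment => carrier_assigned]. Adds route_local, stock_available, insured, carrier_assigned.
Round 3: rule 4 [carrier_assigned, labeled => fragile_item]. Adds fragile_item.
Round 4: rule 1 [fragile_item, packed, insured => pick_ticket]. Adds pick_ticket.
Derived: backorder (round 1), split_shipment (round 1), pick_ticket (round 4). cond_1 never appears in any round.

cond_1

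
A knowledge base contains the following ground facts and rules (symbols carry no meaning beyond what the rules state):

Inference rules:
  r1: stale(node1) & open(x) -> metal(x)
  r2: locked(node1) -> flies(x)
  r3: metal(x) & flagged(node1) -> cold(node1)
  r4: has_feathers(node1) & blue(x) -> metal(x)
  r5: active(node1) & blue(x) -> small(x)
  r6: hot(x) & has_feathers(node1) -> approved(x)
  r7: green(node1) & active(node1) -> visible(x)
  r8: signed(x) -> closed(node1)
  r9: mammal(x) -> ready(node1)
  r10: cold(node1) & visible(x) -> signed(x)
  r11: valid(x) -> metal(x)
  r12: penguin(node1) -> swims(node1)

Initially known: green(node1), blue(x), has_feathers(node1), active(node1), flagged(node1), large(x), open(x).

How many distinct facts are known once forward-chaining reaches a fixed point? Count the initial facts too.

Round 1: r4 [has_feathers(node1) & blue(x) -> metal(x)]; r5 [active(node1) & blue(x) -> small(x)]; r7 [green(node1) & active(node1) -> visible(x)]. Adds metal(x), small(x), visible(x).
Round 2: r3 [metal(x) & flagged(node1) -> cold(node1)]. Adds cold(node1).
Round 3: r10 [cold(node1) & visible(x) -> signed(x)]. Adds signed(x).
Round 4: r8 [signed(x) -> closed(node1)]. Adds closed(node1).
Closure: {active(node1), blue(x), closed(node1), cold(node1), flagged(node1), green(node1), has_feathers(node1), large(x), metal(x), open(x), signed(x), small(x), visible(x)} — 13 facts.

13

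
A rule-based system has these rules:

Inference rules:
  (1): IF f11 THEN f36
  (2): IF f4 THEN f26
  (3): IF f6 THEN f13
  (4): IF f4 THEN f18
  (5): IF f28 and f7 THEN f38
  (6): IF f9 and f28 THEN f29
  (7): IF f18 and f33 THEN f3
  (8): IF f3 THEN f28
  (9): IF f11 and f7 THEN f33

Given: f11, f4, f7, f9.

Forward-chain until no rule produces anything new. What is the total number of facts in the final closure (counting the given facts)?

12

Round 1: (1) [IF f11 THEN f36]; (2) [IF f4 THEN f26]; (4) [IF f4 THEN f18]; (9) [IF f11 and f7 THEN f33]. New: f36, f26, f18, f33.
Round 2: (7) [IF f18 and f33 THEN f3]. New: f3.
Round 3: (8) [IF f3 THEN f28]. New: f28.
Round 4: (5) [IF f28 and f7 THEN f38]; (6) [IF f9 and f28 THEN f29]. New: f38, f29.
Closure: {f11, f18, f26, f28, f29, f3, f33, f36, f38, f4, f7, f9} — 12 facts.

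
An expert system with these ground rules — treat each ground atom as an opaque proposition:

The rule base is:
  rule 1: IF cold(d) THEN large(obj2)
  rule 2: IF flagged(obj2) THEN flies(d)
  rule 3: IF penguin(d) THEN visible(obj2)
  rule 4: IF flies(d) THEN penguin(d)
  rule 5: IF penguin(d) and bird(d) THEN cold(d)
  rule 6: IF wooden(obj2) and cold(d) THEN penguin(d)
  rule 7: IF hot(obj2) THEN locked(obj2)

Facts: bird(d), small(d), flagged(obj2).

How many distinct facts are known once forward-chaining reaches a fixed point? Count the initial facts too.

8

[1] rule 2 [IF flagged(obj2) THEN flies(d)]. ⇒ new: flies(d).
[2] rule 4 [IF flies(d) THEN penguin(d)]. ⇒ new: penguin(d).
[3] rule 3 [IF penguin(d) THEN visible(obj2)]; rule 5 [IF penguin(d) and bird(d) THEN cold(d)]. ⇒ new: visible(obj2), cold(d).
[4] rule 1 [IF cold(d) THEN large(obj2)]. ⇒ new: large(obj2).
Closure: {bird(d), cold(d), flagged(obj2), flies(d), large(obj2), penguin(d), small(d), visible(obj2)} — 8 facts.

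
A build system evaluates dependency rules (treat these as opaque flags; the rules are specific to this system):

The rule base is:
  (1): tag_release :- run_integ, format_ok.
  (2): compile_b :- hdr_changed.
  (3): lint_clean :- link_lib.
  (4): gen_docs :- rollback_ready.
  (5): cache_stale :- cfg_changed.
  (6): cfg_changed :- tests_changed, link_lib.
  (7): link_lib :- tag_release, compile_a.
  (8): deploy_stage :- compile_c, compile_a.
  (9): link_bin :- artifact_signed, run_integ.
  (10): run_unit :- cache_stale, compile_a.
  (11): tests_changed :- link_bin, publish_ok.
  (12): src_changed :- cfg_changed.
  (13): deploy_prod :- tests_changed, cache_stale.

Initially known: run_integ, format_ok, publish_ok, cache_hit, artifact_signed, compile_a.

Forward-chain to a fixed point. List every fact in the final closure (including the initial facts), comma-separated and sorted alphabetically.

artifact_signed, cache_hit, cache_stale, cfg_changed, compile_a, deploy_prod, format_ok, link_bin, link_lib, lint_clean, publish_ok, run_integ, run_unit, src_changed, tag_release, tests_changed

Round 1: (1) [tag_release :- run_integ, format_ok.]; (9) [link_bin :- artifact_signed, run_integ.]. New: tag_release, link_bin.
Round 2: (7) [link_lib :- tag_release, compile_a.]; (11) [tests_changed :- link_bin, publish_ok.]. New: link_lib, tests_changed.
Round 3: (3) [lint_clean :- link_lib.]; (6) [cfg_changed :- tests_changed, link_lib.]. New: lint_clean, cfg_changed.
Round 4: (5) [cache_stale :- cfg_changed.]; (12) [src_changed :- cfg_changed.]. New: cache_stale, src_changed.
Round 5: (10) [run_unit :- cache_stale, compile_a.]; (13) [deploy_prod :- tests_changed, cache_stale.]. New: run_unit, deploy_prod.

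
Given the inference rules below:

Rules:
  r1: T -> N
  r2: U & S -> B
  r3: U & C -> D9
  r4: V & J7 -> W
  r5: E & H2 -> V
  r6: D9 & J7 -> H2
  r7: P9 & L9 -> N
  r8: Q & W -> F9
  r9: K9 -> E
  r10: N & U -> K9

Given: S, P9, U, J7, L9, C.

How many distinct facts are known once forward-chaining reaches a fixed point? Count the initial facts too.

Round 1: r2 [U & S -> B]; r3 [U & C -> D9]; r7 [P9 & L9 -> N]. Adds B, D9, N.
Round 2: r6 [D9 & J7 -> H2]; r10 [N & U -> K9]. Adds H2, K9.
Round 3: r9 [K9 -> E]. Adds E.
Round 4: r5 [E & H2 -> V]. Adds V.
Round 5: r4 [V & J7 -> W]. Adds W.
Closure: {B, C, D9, E, H2, J7, K9, L9, N, P9, S, U, V, W} — 14 facts.

14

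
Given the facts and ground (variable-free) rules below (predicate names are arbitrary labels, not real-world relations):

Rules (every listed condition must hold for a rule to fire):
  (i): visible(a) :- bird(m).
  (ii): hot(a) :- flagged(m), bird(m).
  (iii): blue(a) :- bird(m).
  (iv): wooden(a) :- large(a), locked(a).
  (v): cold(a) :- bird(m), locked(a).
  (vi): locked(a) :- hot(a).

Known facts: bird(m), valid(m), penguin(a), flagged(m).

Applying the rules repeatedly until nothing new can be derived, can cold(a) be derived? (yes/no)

[1] (i) [visible(a) :- bird(m).]; (ii) [hot(a) :- flagged(m), bird(m).]; (iii) [blue(a) :- bird(m).]. ⇒ new: visible(a), hot(a), blue(a).
[2] (vi) [locked(a) :- hot(a).]. ⇒ new: locked(a).
[3] (v) [cold(a) :- bird(m), locked(a).]. ⇒ new: cold(a).
cold(a) appears in round 3, so it is derivable.

yes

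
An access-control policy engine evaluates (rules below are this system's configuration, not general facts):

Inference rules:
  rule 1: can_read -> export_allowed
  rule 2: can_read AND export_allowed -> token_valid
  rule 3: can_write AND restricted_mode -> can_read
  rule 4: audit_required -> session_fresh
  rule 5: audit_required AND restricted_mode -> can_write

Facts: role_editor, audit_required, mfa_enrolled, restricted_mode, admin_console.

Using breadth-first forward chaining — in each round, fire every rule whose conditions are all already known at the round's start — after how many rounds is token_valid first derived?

4

[1] rule 4 [audit_required -> session_fresh]; rule 5 [audit_required AND restricted_mode -> can_write]. ⇒ new: session_fresh, can_write.
[2] rule 3 [can_write AND restricted_mode -> can_read]. ⇒ new: can_read.
[3] rule 1 [can_read -> export_allowed]. ⇒ new: export_allowed.
[4] rule 2 [can_read AND export_allowed -> token_valid]. ⇒ new: token_valid.
token_valid first appears in round 4.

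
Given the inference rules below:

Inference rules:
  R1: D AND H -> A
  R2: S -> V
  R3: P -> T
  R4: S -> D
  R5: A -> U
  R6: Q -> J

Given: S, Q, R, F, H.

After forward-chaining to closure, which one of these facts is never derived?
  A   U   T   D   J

T

Round 1: R2 [S -> V]; R4 [S -> D]; R6 [Q -> J]. Adds V, D, J.
Round 2: R1 [D AND H -> A]. Adds A.
Round 3: R5 [A -> U]. Adds U.
Derived: A (round 2), U (round 3), D (round 1), J (round 1). T never appears in any round.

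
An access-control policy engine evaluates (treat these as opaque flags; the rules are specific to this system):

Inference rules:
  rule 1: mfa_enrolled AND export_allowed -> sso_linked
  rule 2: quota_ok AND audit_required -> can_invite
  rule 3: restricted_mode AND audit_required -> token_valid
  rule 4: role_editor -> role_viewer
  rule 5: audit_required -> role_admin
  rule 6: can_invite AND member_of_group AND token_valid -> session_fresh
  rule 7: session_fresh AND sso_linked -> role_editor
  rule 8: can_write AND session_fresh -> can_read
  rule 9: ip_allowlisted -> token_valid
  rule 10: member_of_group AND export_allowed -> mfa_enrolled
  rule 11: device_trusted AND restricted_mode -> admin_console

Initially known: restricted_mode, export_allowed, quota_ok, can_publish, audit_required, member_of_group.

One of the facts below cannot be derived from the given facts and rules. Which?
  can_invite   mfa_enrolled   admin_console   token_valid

admin_console

Round 1: rule 2 [quota_ok AND audit_required -> can_invite]; rule 3 [restricted_mode AND audit_required -> token_valid]; rule 5 [audit_required -> role_admin]; rule 10 [member_of_group AND export_allowed -> mfa_enrolled]. New: can_invite, token_valid, role_admin, mfa_enrolled.
Round 2: rule 1 [mfa_enrolled AND export_allowed -> sso_linked]; rule 6 [can_invite AND member_of_group AND token_valid -> session_fresh]. New: sso_linked, session_fresh.
Round 3: rule 7 [session_fresh AND sso_linked -> role_editor]. New: role_editor.
Round 4: rule 4 [role_editor -> role_viewer]. New: role_viewer.
Derived: mfa_enrolled (round 1), can_invite (round 1), token_valid (round 1). admin_console never appears in any round.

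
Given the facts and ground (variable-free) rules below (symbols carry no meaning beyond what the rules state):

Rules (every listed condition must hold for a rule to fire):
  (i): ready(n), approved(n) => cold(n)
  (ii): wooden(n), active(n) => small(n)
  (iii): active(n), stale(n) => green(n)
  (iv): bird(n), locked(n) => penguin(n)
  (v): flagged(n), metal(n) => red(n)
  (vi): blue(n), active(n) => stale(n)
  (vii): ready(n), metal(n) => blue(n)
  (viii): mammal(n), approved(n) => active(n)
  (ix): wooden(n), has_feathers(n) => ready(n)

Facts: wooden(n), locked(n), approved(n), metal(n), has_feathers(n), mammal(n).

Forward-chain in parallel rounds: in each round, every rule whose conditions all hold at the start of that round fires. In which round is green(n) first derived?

4

[1] (viii) [mammal(n), approved(n) => active(n)]; (ix) [wooden(n), has_feathers(n) => ready(n)]. ⇒ new: active(n), ready(n).
[2] (i) [ready(n), approved(n) => cold(n)]; (ii) [wooden(n), active(n) => small(n)]; (vii) [ready(n), metal(n) => blue(n)]. ⇒ new: cold(n), small(n), blue(n).
[3] (vi) [blue(n), active(n) => stale(n)]. ⇒ new: stale(n).
[4] (iii) [active(n), stale(n) => green(n)]. ⇒ new: green(n).
green(n) first appears in round 4.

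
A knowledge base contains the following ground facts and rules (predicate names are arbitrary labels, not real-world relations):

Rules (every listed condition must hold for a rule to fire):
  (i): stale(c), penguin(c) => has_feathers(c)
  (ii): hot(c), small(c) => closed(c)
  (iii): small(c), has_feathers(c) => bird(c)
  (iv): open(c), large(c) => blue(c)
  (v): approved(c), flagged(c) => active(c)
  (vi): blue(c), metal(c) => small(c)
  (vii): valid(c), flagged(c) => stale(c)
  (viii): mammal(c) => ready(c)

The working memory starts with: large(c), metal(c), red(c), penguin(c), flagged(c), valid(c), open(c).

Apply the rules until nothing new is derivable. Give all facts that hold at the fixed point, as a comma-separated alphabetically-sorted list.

Round 1 — (iv), (vii), derive blue(c), stale(c).
Round 2 — (i), (vi), derive has_feathers(c), small(c).
Round 3 — (iii), derive bird(c).

bird(c), blue(c), flagged(c), has_feathers(c), large(c), metal(c), open(c), penguin(c), red(c), small(c), stale(c), valid(c)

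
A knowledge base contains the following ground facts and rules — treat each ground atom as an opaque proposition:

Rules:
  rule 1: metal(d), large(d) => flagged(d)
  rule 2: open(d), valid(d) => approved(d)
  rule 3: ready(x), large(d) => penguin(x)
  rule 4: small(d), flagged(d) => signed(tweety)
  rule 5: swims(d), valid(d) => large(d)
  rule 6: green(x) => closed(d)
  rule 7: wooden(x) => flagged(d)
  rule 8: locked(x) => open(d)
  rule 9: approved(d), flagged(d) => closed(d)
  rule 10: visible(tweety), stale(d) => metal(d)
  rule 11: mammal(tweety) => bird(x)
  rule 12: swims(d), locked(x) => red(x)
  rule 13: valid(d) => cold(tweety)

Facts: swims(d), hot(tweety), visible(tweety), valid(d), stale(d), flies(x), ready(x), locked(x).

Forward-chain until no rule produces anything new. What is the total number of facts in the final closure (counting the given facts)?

Round 1: rule 5 [swims(d), valid(d) => large(d)]; rule 8 [locked(x) => open(d)]; rule 10 [visible(tweety), stale(d) => metal(d)]; rule 12 [swims(d), locked(x) => red(x)]; rule 13 [valid(d) => cold(tweety)]. New: large(d), open(d), metal(d), red(x), cold(tweety).
Round 2: rule 1 [metal(d), large(d) => flagged(d)]; rule 2 [open(d), valid(d) => approved(d)]; rule 3 [ready(x), large(d) => penguin(x)]. New: flagged(d), approved(d), penguin(x).
Round 3: rule 9 [approved(d), flagged(d) => closed(d)]. New: closed(d).
Closure: {approved(d), closed(d), cold(tweety), flagged(d), flies(x), hot(tweety), large(d), locked(x), metal(d), open(d), penguin(x), ready(x), red(x), stale(d), swims(d), valid(d), visible(tweety)} — 17 facts.

17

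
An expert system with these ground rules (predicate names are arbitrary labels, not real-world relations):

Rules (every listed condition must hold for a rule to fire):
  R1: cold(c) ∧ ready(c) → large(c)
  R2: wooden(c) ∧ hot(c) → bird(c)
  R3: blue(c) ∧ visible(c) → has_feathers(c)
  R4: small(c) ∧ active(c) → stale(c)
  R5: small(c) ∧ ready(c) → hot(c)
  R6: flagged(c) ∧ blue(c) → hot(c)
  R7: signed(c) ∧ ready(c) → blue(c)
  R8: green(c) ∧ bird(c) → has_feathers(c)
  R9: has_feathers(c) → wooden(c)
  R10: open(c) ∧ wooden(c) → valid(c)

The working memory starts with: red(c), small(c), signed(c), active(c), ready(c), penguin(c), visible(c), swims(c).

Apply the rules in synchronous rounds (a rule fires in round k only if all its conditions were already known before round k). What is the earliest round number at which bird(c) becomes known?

Round 1 — R4, R5, R7, derive stale(c), hot(c), blue(c).
Round 2 — R3, derive has_feathers(c).
Round 3 — R9, derive wooden(c).
Round 4 — R2, derive bird(c).
bird(c) first appears in round 4.

4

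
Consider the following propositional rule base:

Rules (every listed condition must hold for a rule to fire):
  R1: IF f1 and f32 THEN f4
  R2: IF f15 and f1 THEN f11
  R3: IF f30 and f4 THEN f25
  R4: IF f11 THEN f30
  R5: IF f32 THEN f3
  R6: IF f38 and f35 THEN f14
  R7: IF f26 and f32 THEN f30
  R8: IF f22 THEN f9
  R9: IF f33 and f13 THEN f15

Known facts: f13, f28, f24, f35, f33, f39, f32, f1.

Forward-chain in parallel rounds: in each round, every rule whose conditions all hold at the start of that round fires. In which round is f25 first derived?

Round 1 fires R1, R5, R9, giving f4, f3, f15.
Round 2 fires R2, giving f11.
Round 3 fires R4, giving f30.
Round 4 fires R3, giving f25.
f25 first appears in round 4.

4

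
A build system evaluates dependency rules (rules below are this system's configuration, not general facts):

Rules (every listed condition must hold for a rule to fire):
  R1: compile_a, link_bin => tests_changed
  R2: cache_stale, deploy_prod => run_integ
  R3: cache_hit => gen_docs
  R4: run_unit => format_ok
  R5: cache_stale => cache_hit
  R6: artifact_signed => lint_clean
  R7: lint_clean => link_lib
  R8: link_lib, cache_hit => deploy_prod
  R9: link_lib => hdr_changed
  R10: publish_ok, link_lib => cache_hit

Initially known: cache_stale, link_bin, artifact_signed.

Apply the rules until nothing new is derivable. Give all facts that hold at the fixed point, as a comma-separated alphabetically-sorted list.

Round 1: R5 [cache_stale => cache_hit]; R6 [artifact_signed => lint_clean]. New: cache_hit, lint_clean.
Round 2: R3 [cache_hit => gen_docs]; R7 [lint_clean => link_lib]. New: gen_docs, link_lib.
Round 3: R8 [link_lib, cache_hit => deploy_prod]; R9 [link_lib => hdr_changed]. New: deploy_prod, hdr_changed.
Round 4: R2 [cache_stale, deploy_prod => run_integ]. New: run_integ.

artifact_signed, cache_hit, cache_stale, deploy_prod, gen_docs, hdr_changed, link_bin, link_lib, lint_clean, run_integ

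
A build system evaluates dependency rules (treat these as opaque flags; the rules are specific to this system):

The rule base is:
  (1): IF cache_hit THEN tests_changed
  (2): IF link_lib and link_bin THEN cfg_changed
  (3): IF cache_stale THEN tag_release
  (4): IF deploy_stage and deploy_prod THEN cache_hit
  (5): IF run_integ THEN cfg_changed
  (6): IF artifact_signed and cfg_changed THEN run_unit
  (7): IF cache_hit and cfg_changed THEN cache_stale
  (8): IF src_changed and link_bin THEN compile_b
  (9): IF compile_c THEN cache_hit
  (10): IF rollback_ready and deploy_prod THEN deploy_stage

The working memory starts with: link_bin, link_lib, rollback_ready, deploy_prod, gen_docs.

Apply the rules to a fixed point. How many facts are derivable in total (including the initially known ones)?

11

[1] (2) [IF link_lib and link_bin THEN cfg_changed]; (10) [IF rollback_ready and deploy_prod THEN deploy_stage]. ⇒ new: cfg_changed, deploy_stage.
[2] (4) [IF deploy_stage and deploy_prod THEN cache_hit]. ⇒ new: cache_hit.
[3] (1) [IF cache_hit THEN tests_changed]; (7) [IF cache_hit and cfg_changed THEN cache_stale]. ⇒ new: tests_changed, cache_stale.
[4] (3) [IF cache_stale THEN tag_release]. ⇒ new: tag_release.
Closure: {cache_hit, cache_stale, cfg_changed, deploy_prod, deploy_stage, gen_docs, link_bin, link_lib, rollback_ready, tag_release, tests_changed} — 11 facts.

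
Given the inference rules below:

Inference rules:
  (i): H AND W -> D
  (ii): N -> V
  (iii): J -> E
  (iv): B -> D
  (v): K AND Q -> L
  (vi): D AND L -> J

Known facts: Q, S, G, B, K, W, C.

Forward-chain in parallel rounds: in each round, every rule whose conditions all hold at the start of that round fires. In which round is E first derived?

Round 1 — (iv), (v), derive D, L.
Round 2 — (vi), derive J.
Round 3 — (iii), derive E.
E first appears in round 3.

3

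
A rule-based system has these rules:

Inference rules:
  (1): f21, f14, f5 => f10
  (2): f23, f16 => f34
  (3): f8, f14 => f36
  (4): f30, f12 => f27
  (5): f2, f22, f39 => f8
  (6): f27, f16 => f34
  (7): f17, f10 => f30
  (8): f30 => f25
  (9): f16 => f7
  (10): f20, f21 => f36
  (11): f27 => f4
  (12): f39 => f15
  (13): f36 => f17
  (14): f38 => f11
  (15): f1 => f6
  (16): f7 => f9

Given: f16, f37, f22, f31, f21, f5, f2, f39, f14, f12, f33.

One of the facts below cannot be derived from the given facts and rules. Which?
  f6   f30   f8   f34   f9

Round 1 fires (1), (5), (9), (12), giving f10, f8, f7, f15.
Round 2 fires (3), (16), giving f36, f9.
Round 3 fires (13), giving f17.
Round 4 fires (7), giving f30.
Round 5 fires (4), (8), giving f27, f25.
Round 6 fires (6), (11), giving f34, f4.
Derived: f9 (round 2), f8 (round 1), f30 (round 4), f34 (round 6). f6 never appears in any round.

f6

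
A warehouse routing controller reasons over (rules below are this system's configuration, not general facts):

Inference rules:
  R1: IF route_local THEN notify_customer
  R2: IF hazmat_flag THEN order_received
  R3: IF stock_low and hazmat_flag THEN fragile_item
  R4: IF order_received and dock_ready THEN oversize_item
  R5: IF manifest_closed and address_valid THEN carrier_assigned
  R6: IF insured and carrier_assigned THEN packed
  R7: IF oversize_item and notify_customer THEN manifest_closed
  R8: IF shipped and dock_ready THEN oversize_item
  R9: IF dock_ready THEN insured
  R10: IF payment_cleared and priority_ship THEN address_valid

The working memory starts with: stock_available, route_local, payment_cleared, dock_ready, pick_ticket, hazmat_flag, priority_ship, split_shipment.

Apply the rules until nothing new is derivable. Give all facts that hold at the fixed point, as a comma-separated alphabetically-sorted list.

address_valid, carrier_assigned, dock_ready, hazmat_flag, insured, manifest_closed, notify_customer, order_received, oversize_item, packed, payment_cleared, pick_ticket, priority_ship, route_local, split_shipment, stock_available

Round 1: R1 [IF route_local THEN notify_customer]; R2 [IF hazmat_flag THEN order_received]; R9 [IF dock_ready THEN insured]; R10 [IF payment_cleared and priority_ship THEN address_valid]. New: notify_customer, order_received, insured, address_valid.
Round 2: R4 [IF order_received and dock_ready THEN oversize_item]. New: oversize_item.
Round 3: R7 [IF oversize_item and notify_customer THEN manifest_closed]. New: manifest_closed.
Round 4: R5 [IF manifest_closed and address_valid THEN carrier_assigned]. New: carrier_assigned.
Round 5: R6 [IF insured and carrier_assigned THEN packed]. New: packed.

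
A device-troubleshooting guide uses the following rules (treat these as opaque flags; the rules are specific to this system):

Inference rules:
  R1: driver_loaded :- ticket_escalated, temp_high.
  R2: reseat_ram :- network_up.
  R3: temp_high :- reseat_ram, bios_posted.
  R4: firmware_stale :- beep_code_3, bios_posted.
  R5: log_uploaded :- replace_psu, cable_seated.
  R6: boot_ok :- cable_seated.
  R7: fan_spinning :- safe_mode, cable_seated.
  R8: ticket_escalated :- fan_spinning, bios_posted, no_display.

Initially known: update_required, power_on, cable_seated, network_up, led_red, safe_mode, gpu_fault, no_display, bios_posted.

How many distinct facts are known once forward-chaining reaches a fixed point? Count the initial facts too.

Round 1: R2 [reseat_ram :- network_up.]; R6 [boot_ok :- cable_seated.]; R7 [fan_spinning :- safe_mode, cable_seated.]. New: reseat_ram, boot_ok, fan_spinning.
Round 2: R3 [temp_high :- reseat_ram, bios_posted.]; R8 [ticket_escalated :- fan_spinning, bios_posted, no_display.]. New: temp_high, ticket_escalated.
Round 3: R1 [driver_loaded :- ticket_escalated, temp_high.]. New: driver_loaded.
Closure: {bios_posted, boot_ok, cable_seated, driver_loaded, fan_spinning, gpu_fault, led_red, network_up, no_display, power_on, reseat_ram, safe_mode, temp_high, ticket_escalated, update_required} — 15 facts.

15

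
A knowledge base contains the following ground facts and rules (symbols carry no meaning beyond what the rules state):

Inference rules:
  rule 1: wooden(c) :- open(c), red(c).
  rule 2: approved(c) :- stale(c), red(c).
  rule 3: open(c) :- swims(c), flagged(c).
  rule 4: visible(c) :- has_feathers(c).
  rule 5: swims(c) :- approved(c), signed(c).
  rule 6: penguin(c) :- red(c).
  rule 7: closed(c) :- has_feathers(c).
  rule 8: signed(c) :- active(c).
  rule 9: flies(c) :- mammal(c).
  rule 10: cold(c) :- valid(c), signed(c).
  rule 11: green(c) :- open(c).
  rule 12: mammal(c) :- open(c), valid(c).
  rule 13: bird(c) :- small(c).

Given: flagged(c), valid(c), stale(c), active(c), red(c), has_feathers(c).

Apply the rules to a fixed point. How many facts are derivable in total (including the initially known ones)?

18

Round 1 fires rule 2, rule 4, rule 6, rule 7, rule 8, giving approved(c), visible(c), penguin(c), closed(c), signed(c).
Round 2 fires rule 5, rule 10, giving swims(c), cold(c).
Round 3 fires rule 3, giving open(c).
Round 4 fires rule 1, rule 11, rule 12, giving wooden(c), green(c), mammal(c).
Round 5 fires rule 9, giving flies(c).
Closure: {active(c), approved(c), closed(c), cold(c), flagged(c), flies(c), green(c), has_feathers(c), mammal(c), open(c), penguin(c), red(c), signed(c), stale(c), swims(c), valid(c), visible(c), wooden(c)} — 18 facts.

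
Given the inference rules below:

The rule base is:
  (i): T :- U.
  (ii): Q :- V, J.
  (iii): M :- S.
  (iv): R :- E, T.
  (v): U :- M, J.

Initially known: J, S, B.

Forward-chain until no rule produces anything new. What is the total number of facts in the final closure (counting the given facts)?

6

Round 1: (iii) [M :- S.]. Adds M.
Round 2: (v) [U :- M, J.]. Adds U.
Round 3: (i) [T :- U.]. Adds T.
Closure: {B, J, M, S, T, U} — 6 facts.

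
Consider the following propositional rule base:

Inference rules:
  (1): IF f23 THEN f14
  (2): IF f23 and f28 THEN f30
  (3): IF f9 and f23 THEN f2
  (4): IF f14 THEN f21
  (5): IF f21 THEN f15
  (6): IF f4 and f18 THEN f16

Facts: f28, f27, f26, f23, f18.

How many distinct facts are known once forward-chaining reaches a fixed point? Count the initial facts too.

9

Round 1: (1) [IF f23 THEN f14]; (2) [IF f23 and f28 THEN f30]. Adds f14, f30.
Round 2: (4) [IF f14 THEN f21]. Adds f21.
Round 3: (5) [IF f21 THEN f15]. Adds f15.
Closure: {f14, f15, f18, f21, f23, f26, f27, f28, f30} — 9 facts.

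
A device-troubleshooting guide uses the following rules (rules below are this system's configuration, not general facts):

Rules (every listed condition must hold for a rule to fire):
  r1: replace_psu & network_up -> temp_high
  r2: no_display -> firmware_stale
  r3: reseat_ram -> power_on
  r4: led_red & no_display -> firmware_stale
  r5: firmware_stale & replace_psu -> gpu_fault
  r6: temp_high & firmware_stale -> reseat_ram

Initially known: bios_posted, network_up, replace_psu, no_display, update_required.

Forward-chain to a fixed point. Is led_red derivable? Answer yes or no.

no

Round 1 fires r1, r2, giving temp_high, firmware_stale.
Round 2 fires r5, r6, giving gpu_fault, reseat_ram.
Round 3 fires r3, giving power_on.
Fixed point reached. No rule has led_red as a consequent, and it is not given.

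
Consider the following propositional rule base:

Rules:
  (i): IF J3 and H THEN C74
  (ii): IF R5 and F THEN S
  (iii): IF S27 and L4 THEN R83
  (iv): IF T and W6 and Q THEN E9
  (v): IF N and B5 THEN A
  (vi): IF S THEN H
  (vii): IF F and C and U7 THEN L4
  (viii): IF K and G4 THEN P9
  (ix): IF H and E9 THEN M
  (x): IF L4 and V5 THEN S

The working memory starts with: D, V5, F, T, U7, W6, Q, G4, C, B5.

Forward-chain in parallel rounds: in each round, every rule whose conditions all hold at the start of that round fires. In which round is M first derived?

4

Round 1: (iv) [IF T and W6 and Q THEN E9]; (vii) [IF F and C and U7 THEN L4]. New: E9, L4.
Round 2: (x) [IF L4 and V5 THEN S]. New: S.
Round 3: (vi) [IF S THEN H]. New: H.
Round 4: (ix) [IF H and E9 THEN M]. New: M.
M first appears in round 4.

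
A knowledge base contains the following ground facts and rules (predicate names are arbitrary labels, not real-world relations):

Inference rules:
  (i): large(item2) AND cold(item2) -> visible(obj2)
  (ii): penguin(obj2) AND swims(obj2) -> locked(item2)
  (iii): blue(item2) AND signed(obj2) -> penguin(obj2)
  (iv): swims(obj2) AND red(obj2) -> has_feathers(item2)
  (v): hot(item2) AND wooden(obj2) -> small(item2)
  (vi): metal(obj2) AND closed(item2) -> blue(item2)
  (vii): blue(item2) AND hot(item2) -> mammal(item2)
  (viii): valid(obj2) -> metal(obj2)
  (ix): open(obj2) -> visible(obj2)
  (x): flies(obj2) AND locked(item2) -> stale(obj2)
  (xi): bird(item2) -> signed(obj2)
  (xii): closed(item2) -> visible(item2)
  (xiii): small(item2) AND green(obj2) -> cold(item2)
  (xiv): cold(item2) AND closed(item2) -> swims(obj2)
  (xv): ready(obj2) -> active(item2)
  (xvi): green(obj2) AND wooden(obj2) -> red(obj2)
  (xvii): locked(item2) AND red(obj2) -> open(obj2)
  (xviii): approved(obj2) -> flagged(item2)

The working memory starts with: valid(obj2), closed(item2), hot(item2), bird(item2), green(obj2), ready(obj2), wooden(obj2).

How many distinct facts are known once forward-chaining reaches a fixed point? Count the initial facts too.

Round 1 fires (v), (viii), (xi), (xii), (xv), (xvi), giving small(item2), metal(obj2), signed(obj2), visible(item2), active(item2), red(obj2).
Round 2 fires (vi), (xiii), giving blue(item2), cold(item2).
Round 3 fires (iii), (vii), (xiv), giving penguin(obj2), mammal(item2), swims(obj2).
Round 4 fires (ii), (iv), giving locked(item2), has_feathers(item2).
Round 5 fires (xvii), giving open(obj2).
Round 6 fires (ix), giving visible(obj2).
Closure: {active(item2), bird(item2), blue(item2), closed(item2), cold(item2), green(obj2), has_feathers(item2), hot(item2), locked(item2), mammal(item2), metal(obj2), open(obj2), penguin(obj2), ready(obj2), red(obj2), signed(obj2), small(item2), swims(obj2), valid(obj2), visible(item2), visible(obj2), wooden(obj2)} — 22 facts.

22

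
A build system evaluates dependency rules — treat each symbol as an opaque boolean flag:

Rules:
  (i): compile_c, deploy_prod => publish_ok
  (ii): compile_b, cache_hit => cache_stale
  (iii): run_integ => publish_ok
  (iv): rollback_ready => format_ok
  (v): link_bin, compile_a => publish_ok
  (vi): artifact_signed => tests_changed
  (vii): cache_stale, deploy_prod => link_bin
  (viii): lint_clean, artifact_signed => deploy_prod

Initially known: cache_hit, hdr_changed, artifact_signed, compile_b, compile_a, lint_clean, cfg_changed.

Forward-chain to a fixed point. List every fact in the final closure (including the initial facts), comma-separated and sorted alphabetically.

Round 1: (ii) [compile_b, cache_hit => cache_stale]; (vi) [artifact_signed => tests_changed]; (viii) [lint_clean, artifact_signed => deploy_prod]. Adds cache_stale, tests_changed, deploy_prod.
Round 2: (vii) [cache_stale, deploy_prod => link_bin]. Adds link_bin.
Round 3: (v) [link_bin, compile_a => publish_ok]. Adds publish_ok.

artifact_signed, cache_hit, cache_stale, cfg_changed, compile_a, compile_b, deploy_prod, hdr_changed, link_bin, lint_clean, publish_ok, tests_changed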